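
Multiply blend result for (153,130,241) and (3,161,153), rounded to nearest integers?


Multiply: C = A×B/255, rounded to nearest integer
R: 153×3/255 = 459/255 ≈ 1.800 → 2
G: 130×161/255 = 20930/255 ≈ 82.078 → 82
B: 241×153/255 = 36873/255 ≈ 144.600 → 145
= RGB(2, 82, 145)


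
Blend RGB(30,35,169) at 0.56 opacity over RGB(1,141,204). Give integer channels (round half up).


C = α×F + (1-α)×B, with 1-α = 0.44
R: 0.56×30 + 0.44×1 = 16.80 + 0.44 = 17.24 → 17
G: 0.56×35 + 0.44×141 = 19.60 + 62.04 = 81.64 → 82
B: 0.56×169 + 0.44×204 = 94.64 + 89.76 = 184.40 → 184
= RGB(17, 82, 184)


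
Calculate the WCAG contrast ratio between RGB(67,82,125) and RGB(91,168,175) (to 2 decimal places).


Linearize each sRGB channel c=v/255: c/12.92 if c ≤ 0.04045 else ((c+0.055)/1.055)^2.4
L = 0.2126×R_lin + 0.7152×G_lin + 0.0722×B_lin
Color 1 (67,82,125):
  R=67: 67/255≈0.2627 > 0.04045 → ((0.2627+0.055)/1.055)^2.4 ≈ 0.05613
  G=82: 82/255≈0.3216 > 0.04045 → ((0.3216+0.055)/1.055)^2.4 ≈ 0.08438
  B=125: 125/255≈0.4902 > 0.04045 → ((0.4902+0.055)/1.055)^2.4 ≈ 0.20508
  L1 = 0.2126×0.05613 + 0.7152×0.08438 + 0.0722×0.20508 ≈ 0.08709
Color 2 (91,168,175):
  R=91: 91/255≈0.3569 > 0.04045 → ((0.3569+0.055)/1.055)^2.4 ≈ 0.10462
  G=168: 168/255≈0.6588 > 0.04045 → ((0.6588+0.055)/1.055)^2.4 ≈ 0.39157
  B=175: 175/255≈0.6863 > 0.04045 → ((0.6863+0.055)/1.055)^2.4 ≈ 0.42869
  L2 = 0.2126×0.10462 + 0.7152×0.39157 + 0.0722×0.42869 ≈ 0.33325
Lighter = 0.33325, Darker = 0.08709
Ratio = (L_lighter + 0.05) / (L_darker + 0.05)
Ratio = (0.33325 + 0.05) / (0.08709 + 0.05) = 0.38325 / 0.13709 ≈ 2.7957
Ratio ≈ 2.80:1


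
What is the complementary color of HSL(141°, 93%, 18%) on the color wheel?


Complement = opposite side of color wheel = hue + 180°
H' = (141 + 180) mod 360 = 321°
S and L unchanged.
= HSL(321°, 93%, 18%)


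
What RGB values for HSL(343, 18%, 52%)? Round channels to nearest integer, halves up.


H=343°, S=0.18, L=0.52
C = (1-|2L-1|)×S = (1-|0.04|)×0.18 = 0.1728
H' = H/60 = 343/60 ≈ 5.7167; X = C×(1-|H' mod 2 - 1|) = 0.04896
m = L - C/2 = 0.52 - 0.0864 = 0.4336
Sector ⌊H'⌋ = 5 → (R',G',B') = (0.1728, 0.0, 0.04896)
RGB = ((R'+m)×255, (G'+m)×255, (B'+m)×255) = (154.632, 110.568, 123.0528)
Round half up → RGB(155, 111, 123)


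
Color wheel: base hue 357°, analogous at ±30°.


Base hue: 357°
Left analog: (357 - 30) mod 360 = 327°
Right analog: (357 + 30) mod 360 = 27°
Analogous hues = 327° and 27°


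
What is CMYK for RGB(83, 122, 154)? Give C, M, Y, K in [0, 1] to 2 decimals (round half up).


R'=83/255≈0.3255, G'=122/255≈0.4784, B'=154/255≈0.6039
K = 1 - max(R',G',B') = 1 - 154/255 = 101/255 = 0.39607… → 0.40
(1-R'-K)/(1-K) simplifies to (max-R)/max with max = 154:
C = (154-83)/154 = 71/154 = 0.46103… → 0.46
M = (154-122)/154 = 32/154 = 0.20779… → 0.21
Y = (154-154)/154 = 0/154 = 0 → 0.00
= CMYK(0.46, 0.21, 0.00, 0.40)


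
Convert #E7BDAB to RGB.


E7 → 231 (R)
BD → 189 (G)
AB → 171 (B)
= RGB(231, 189, 171)


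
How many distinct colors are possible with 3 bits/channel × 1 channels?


Total bits = 3 bits/channel × 1 channels = 3 bits
Distinct colors = 2^3
= 8 colors


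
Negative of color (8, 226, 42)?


Invert: (255-R, 255-G, 255-B)
R: 255-8 = 247
G: 255-226 = 29
B: 255-42 = 213
= RGB(247, 29, 213)


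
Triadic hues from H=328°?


Triadic: equally spaced at 120° intervals
H1 = 328°
H2 = (328 + 120) mod 360 = 88°
H3 = (328 + 240) mod 360 = 208°
Triadic = 328°, 88°, 208°


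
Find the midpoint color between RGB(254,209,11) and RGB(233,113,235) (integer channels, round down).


Midpoint: each channel = ⌊(C₁+C₂)/2⌋
R: ⌊(254+233)/2⌋ = 243
G: ⌊(209+113)/2⌋ = 161
B: ⌊(11+235)/2⌋ = 123
= RGB(243, 161, 123)


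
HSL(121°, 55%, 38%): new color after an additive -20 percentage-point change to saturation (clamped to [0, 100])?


Original S = 55%
Adjustment = -20 percentage points
New S = 55 + (-20) = 35
Clamp to [0, 100] → 35
= HSL(121°, 35%, 38%)


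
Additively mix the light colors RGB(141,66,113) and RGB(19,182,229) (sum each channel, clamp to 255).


Additive: each channel = min(255, C₁+C₂)
R: 141+19 = 160 → 160
G: 66+182 = 248 → 248
B: 113+229 = 342 → 255
= RGB(160, 248, 255)


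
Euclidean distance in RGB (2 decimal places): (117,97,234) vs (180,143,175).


d = √[(R₁-R₂)² + (G₁-G₂)² + (B₁-B₂)²]
d = √[(117-180)² + (97-143)² + (234-175)²]
d = √[3969 + 2116 + 3481]
d = √9566
d ≈ 97.81


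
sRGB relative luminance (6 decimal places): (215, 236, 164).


Linearize each channel (sRGB transfer function): c = v/255; c_lin = c/12.92 if c ≤ 0.04045, else ((c+0.055)/1.055)^2.4
  R: 215/255 ≈ 0.843137 > 0.04045 → ((0.843137+0.055)/1.055)^2.4 ≈ 0.679542
  G: 236/255 ≈ 0.925490 > 0.04045 → ((0.925490+0.055)/1.055)^2.4 ≈ 0.838799
  B: 164/255 ≈ 0.643137 > 0.04045 → ((0.643137+0.055)/1.055)^2.4 ≈ 0.371238
R_lin = 0.679542, G_lin = 0.838799, B_lin = 0.371238
L = 0.2126×R + 0.7152×G + 0.0722×B
L = 0.2126×0.679542 + 0.7152×0.838799 + 0.0722×0.371238
L ≈ 0.771183


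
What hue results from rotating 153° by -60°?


New hue = (H + rotation) mod 360
New hue = (153 -60) mod 360
= 93 mod 360
= 93°


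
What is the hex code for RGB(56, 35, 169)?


R = 56 → 38 (hex)
G = 35 → 23 (hex)
B = 169 → A9 (hex)
Hex = #3823A9


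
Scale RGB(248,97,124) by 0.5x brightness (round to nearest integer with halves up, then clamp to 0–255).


Multiply each channel by 0.5, round half up, clamp to [0, 255]
R: 248×0.5 = 124
G: 97×0.5 = 48.5 → round → 49
B: 124×0.5 = 62
= RGB(124, 49, 62)


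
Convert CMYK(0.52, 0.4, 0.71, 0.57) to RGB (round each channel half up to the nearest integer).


R = 255 × (1-C) × (1-K) = 255 × 0.48 × 0.43 = 52.632 → 53
G = 255 × (1-M) × (1-K) = 255 × 0.60 × 0.43 = 65.79 → 66
B = 255 × (1-Y) × (1-K) = 255 × 0.29 × 0.43 = 31.7985 → 32
= RGB(53, 66, 32)


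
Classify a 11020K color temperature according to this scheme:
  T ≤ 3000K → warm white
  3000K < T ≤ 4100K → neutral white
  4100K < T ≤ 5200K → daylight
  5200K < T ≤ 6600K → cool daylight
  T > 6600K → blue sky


Temperature: 11020K
11020K > 6600K → blue sky
Classification: blue sky


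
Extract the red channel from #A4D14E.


Color: #A4D14E
R = A4 = 164
G = D1 = 209
B = 4E = 78
Red = 164


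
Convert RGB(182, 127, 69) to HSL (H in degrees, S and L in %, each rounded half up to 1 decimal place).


Normalize: R'=182/255≈0.7137, G'=127/255≈0.4980, B'=69/255≈0.2706
Max=182/255, Min=69/255, Δ=Max-Min=113/255
L = (Max+Min)/2 = (182+69)/510 = 251/510 = 0.49215… → L = 49.2%
L ≤ 0.5 → S = Δ/(Max+Min) = 113/(182+69) = 113/251 = 0.45019… → S = 45.0%
(the 1/255 factors cancel in S and H, so raw channel differences can be used)
Max is R' → H = 60 × (((G-B)/Δ) mod 6) = 60 × (((127-69)/113) mod 6)
  58/113 = 0.5132…
  H = 60 × 0.5132… = 30.796…° → H = 30.8°
= HSL(30.8°, 45.0%, 49.2%)


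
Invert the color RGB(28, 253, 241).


Invert: (255-R, 255-G, 255-B)
R: 255-28 = 227
G: 255-253 = 2
B: 255-241 = 14
= RGB(227, 2, 14)


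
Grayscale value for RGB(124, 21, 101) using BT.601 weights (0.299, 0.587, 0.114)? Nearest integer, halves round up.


Gray = 0.299×R + 0.587×G + 0.114×B
Gray = 0.299×124 + 0.587×21 + 0.114×101
Gray = 37.076 + 12.327 + 11.514
Gray = 60.917 → round half up → 61
Gray = 61


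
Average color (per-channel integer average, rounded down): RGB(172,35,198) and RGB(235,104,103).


Midpoint: each channel = ⌊(C₁+C₂)/2⌋
R: ⌊(172+235)/2⌋ = 203
G: ⌊(35+104)/2⌋ = 69
B: ⌊(198+103)/2⌋ = 150
= RGB(203, 69, 150)


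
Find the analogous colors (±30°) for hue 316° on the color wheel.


Base hue: 316°
Left analog: (316 - 30) mod 360 = 286°
Right analog: (316 + 30) mod 360 = 346°
Analogous hues = 286° and 346°


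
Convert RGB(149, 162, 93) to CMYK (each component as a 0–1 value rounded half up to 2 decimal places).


R'=149/255≈0.5843, G'=162/255≈0.6353, B'=93/255≈0.3647
K = 1 - max(R',G',B') = 1 - 162/255 = 93/255 = 0.36470… → 0.36
(1-R'-K)/(1-K) simplifies to (max-R)/max with max = 162:
C = (162-149)/162 = 13/162 = 0.08024… → 0.08
M = (162-162)/162 = 0/162 = 0 → 0.00
Y = (162-93)/162 = 69/162 = 0.42592… → 0.43
= CMYK(0.08, 0.00, 0.43, 0.36)


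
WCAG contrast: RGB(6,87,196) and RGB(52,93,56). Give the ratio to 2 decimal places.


Linearize each sRGB channel c=v/255: c/12.92 if c ≤ 0.04045 else ((c+0.055)/1.055)^2.4
L = 0.2126×R_lin + 0.7152×G_lin + 0.0722×B_lin
Color 1 (6,87,196):
  R=6: 6/255≈0.0235 ≤ 0.04045 → 0.0235/12.92 ≈ 0.00182
  G=87: 87/255≈0.3412 > 0.04045 → ((0.3412+0.055)/1.055)^2.4 ≈ 0.09531
  B=196: 196/255≈0.7686 > 0.04045 → ((0.7686+0.055)/1.055)^2.4 ≈ 0.55201
  L1 = 0.2126×0.00182 + 0.7152×0.09531 + 0.0722×0.55201 ≈ 0.10841
Color 2 (52,93,56):
  R=52: 52/255≈0.2039 > 0.04045 → ((0.2039+0.055)/1.055)^2.4 ≈ 0.03434
  G=93: 93/255≈0.3647 > 0.04045 → ((0.3647+0.055)/1.055)^2.4 ≈ 0.10946
  B=56: 56/255≈0.2196 > 0.04045 → ((0.2196+0.055)/1.055)^2.4 ≈ 0.03955
  L2 = 0.2126×0.03434 + 0.7152×0.10946 + 0.0722×0.03955 ≈ 0.08844
Lighter = 0.10841, Darker = 0.08844
Ratio = (L_lighter + 0.05) / (L_darker + 0.05)
Ratio = (0.10841 + 0.05) / (0.08844 + 0.05) = 0.15841 / 0.13844 ≈ 1.1442
Ratio ≈ 1.14:1


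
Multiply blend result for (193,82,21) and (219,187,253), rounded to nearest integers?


Multiply: C = A×B/255, rounded to nearest integer
R: 193×219/255 = 42267/255 ≈ 165.753 → 166
G: 82×187/255 = 15334/255 ≈ 60.133 → 60
B: 21×253/255 = 5313/255 ≈ 20.835 → 21
= RGB(166, 60, 21)


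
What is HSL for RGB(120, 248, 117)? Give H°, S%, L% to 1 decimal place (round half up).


Normalize: R'=120/255≈0.4706, G'=248/255≈0.9725, B'=117/255≈0.4588
Max=248/255, Min=117/255, Δ=Max-Min=131/255
L = (Max+Min)/2 = (248+117)/510 = 365/510 = 0.71568… → L = 71.6%
L > 0.5 → S = Δ/(2-Max-Min) = 131/(510-248-117) = 131/145 = 0.90344… → S = 90.3%
(the 1/255 factors cancel in S and H, so raw channel differences can be used)
Max is G' → H = 60 × ((B-R)/Δ + 2) = 60 × ((117-120)/131 + 2)
  -3/131 + 2 = -0.0229… + 2 = 1.9770…
  H = 60 × 1.9770… = 118.625…° → H = 118.6°
= HSL(118.6°, 90.3%, 71.6%)


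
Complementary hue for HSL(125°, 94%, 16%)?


Complement = opposite side of color wheel = hue + 180°
H' = (125 + 180) mod 360 = 305°
S and L unchanged.
= HSL(305°, 94%, 16%)


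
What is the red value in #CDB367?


Color: #CDB367
R = CD = 205
G = B3 = 179
B = 67 = 103
Red = 205


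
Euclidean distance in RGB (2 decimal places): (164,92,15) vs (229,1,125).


d = √[(R₁-R₂)² + (G₁-G₂)² + (B₁-B₂)²]
d = √[(164-229)² + (92-1)² + (15-125)²]
d = √[4225 + 8281 + 12100]
d = √24606
d ≈ 156.86


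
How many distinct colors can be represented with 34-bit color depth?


Colors = 2^bits = 2^34
= 17,179,869,184 colors


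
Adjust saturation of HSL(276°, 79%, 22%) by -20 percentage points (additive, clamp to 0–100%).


Original S = 79%
Adjustment = -20 percentage points
New S = 79 + (-20) = 59
Clamp to [0, 100] → 59
= HSL(276°, 59%, 22%)


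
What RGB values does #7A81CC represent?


7A → 122 (R)
81 → 129 (G)
CC → 204 (B)
= RGB(122, 129, 204)


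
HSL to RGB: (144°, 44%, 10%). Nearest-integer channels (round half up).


H=144°, S=0.44, L=0.10
C = (1-|2L-1|)×S = (1-|-0.80|)×0.44 = 0.088
H' = H/60 = 144/60 ≈ 2.4000; X = C×(1-|H' mod 2 - 1|) = 0.0352
m = L - C/2 = 0.10 - 0.044 = 0.056
Sector ⌊H'⌋ = 2 → (R',G',B') = (0.0, 0.088, 0.0352)
RGB = ((R'+m)×255, (G'+m)×255, (B'+m)×255) = (14.28, 36.72, 23.256)
Round half up → RGB(14, 37, 23)


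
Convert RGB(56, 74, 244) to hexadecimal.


R = 56 → 38 (hex)
G = 74 → 4A (hex)
B = 244 → F4 (hex)
Hex = #384AF4


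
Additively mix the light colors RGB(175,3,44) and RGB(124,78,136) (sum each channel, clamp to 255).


Additive: each channel = min(255, C₁+C₂)
R: 175+124 = 299 → 255
G: 3+78 = 81 → 81
B: 44+136 = 180 → 180
= RGB(255, 81, 180)


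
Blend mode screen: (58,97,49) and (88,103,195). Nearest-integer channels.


Screen: C = 255 - (255-A)×(255-B)/255, rounded to nearest integer
R: 255 - (255-58)×(255-88)/255 = 255 - 32899/255 ≈ 255 - 129.016 = 125.984 → 126
G: 255 - (255-97)×(255-103)/255 = 255 - 24016/255 ≈ 255 - 94.180 = 160.820 → 161
B: 255 - (255-49)×(255-195)/255 = 255 - 12360/255 ≈ 255 - 48.471 = 206.529 → 207
= RGB(126, 161, 207)


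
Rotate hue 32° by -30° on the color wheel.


New hue = (H + rotation) mod 360
New hue = (32 -30) mod 360
= 2 mod 360
= 2°


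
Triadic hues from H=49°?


Triadic: equally spaced at 120° intervals
H1 = 49°
H2 = (49 + 120) mod 360 = 169°
H3 = (49 + 240) mod 360 = 289°
Triadic = 49°, 169°, 289°


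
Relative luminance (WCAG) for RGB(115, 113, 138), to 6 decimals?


Linearize each channel (sRGB transfer function): c = v/255; c_lin = c/12.92 if c ≤ 0.04045, else ((c+0.055)/1.055)^2.4
  R: 115/255 ≈ 0.450980 > 0.04045 → ((0.450980+0.055)/1.055)^2.4 ≈ 0.171441
  G: 113/255 ≈ 0.443137 > 0.04045 → ((0.443137+0.055)/1.055)^2.4 ≈ 0.165132
  B: 138/255 ≈ 0.541176 > 0.04045 → ((0.541176+0.055)/1.055)^2.4 ≈ 0.254152
R_lin = 0.171441, G_lin = 0.165132, B_lin = 0.254152
L = 0.2126×R + 0.7152×G + 0.0722×B
L = 0.2126×0.171441 + 0.7152×0.165132 + 0.0722×0.254152
L ≈ 0.172901


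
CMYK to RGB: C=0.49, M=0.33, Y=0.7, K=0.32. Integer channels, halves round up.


R = 255 × (1-C) × (1-K) = 255 × 0.51 × 0.68 = 88.434 → 88
G = 255 × (1-M) × (1-K) = 255 × 0.67 × 0.68 = 116.178 → 116
B = 255 × (1-Y) × (1-K) = 255 × 0.30 × 0.68 = 52.02 → 52
= RGB(88, 116, 52)


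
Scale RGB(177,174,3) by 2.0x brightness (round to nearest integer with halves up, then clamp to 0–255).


Multiply each channel by 2.0, round half up, clamp to [0, 255]
R: 177×2.0 = 354 → clamp → 255
G: 174×2.0 = 348 → clamp → 255
B: 3×2.0 = 6
= RGB(255, 255, 6)


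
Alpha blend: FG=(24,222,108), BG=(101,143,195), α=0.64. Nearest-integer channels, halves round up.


C = α×F + (1-α)×B, with 1-α = 0.36
R: 0.64×24 + 0.36×101 = 15.36 + 36.36 = 51.72 → 52
G: 0.64×222 + 0.36×143 = 142.08 + 51.48 = 193.56 → 194
B: 0.64×108 + 0.36×195 = 69.12 + 70.20 = 139.32 → 139
= RGB(52, 194, 139)


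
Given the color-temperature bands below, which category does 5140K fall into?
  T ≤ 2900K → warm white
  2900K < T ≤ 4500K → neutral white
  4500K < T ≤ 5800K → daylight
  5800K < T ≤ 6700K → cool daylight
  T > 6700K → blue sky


Temperature: 5140K
4500K < 5140K ≤ 5800K → daylight
Classification: daylight


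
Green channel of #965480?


Color: #965480
R = 96 = 150
G = 54 = 84
B = 80 = 128
Green = 84


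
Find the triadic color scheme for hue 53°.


Triadic: equally spaced at 120° intervals
H1 = 53°
H2 = (53 + 120) mod 360 = 173°
H3 = (53 + 240) mod 360 = 293°
Triadic = 53°, 173°, 293°


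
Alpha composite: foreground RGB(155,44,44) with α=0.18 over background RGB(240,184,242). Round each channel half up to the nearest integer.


C = α×F + (1-α)×B, with 1-α = 0.82
R: 0.18×155 + 0.82×240 = 27.90 + 196.80 = 224.70 → 225
G: 0.18×44 + 0.82×184 = 7.92 + 150.88 = 158.80 → 159
B: 0.18×44 + 0.82×242 = 7.92 + 198.44 = 206.36 → 206
= RGB(225, 159, 206)


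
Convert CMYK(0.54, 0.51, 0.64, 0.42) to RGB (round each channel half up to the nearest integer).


R = 255 × (1-C) × (1-K) = 255 × 0.46 × 0.58 = 68.034 → 68
G = 255 × (1-M) × (1-K) = 255 × 0.49 × 0.58 = 72.471 → 72
B = 255 × (1-Y) × (1-K) = 255 × 0.36 × 0.58 = 53.244 → 53
= RGB(68, 72, 53)


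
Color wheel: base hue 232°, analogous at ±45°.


Base hue: 232°
Left analog: (232 - 45) mod 360 = 187°
Right analog: (232 + 45) mod 360 = 277°
Analogous hues = 187° and 277°


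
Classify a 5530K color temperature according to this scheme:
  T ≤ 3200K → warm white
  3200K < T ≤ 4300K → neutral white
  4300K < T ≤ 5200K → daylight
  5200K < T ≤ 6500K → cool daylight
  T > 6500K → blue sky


Temperature: 5530K
5200K < 5530K ≤ 6500K → cool daylight
Classification: cool daylight


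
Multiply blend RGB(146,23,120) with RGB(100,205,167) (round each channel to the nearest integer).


Multiply: C = A×B/255, rounded to nearest integer
R: 146×100/255 = 14600/255 ≈ 57.255 → 57
G: 23×205/255 = 4715/255 ≈ 18.490 → 18
B: 120×167/255 = 20040/255 ≈ 78.588 → 79
= RGB(57, 18, 79)


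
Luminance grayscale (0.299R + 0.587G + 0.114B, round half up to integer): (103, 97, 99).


Gray = 0.299×R + 0.587×G + 0.114×B
Gray = 0.299×103 + 0.587×97 + 0.114×99
Gray = 30.797 + 56.939 + 11.286
Gray = 99.022 → round half up → 99
Gray = 99


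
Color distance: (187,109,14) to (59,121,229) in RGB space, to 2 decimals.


d = √[(R₁-R₂)² + (G₁-G₂)² + (B₁-B₂)²]
d = √[(187-59)² + (109-121)² + (14-229)²]
d = √[16384 + 144 + 46225]
d = √62753
d ≈ 250.51


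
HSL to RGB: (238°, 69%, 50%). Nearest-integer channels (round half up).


H=238°, S=0.69, L=0.50
C = (1-|2L-1|)×S = (1-|0.00|)×0.69 = 0.69
H' = H/60 = 238/60 ≈ 3.9667; X = C×(1-|H' mod 2 - 1|) = 0.023
m = L - C/2 = 0.50 - 0.345 = 0.155
Sector ⌊H'⌋ = 3 → (R',G',B') = (0.0, 0.023, 0.69)
RGB = ((R'+m)×255, (G'+m)×255, (B'+m)×255) = (39.525, 45.39, 215.475)
Round half up → RGB(40, 45, 215)


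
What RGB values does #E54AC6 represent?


E5 → 229 (R)
4A → 74 (G)
C6 → 198 (B)
= RGB(229, 74, 198)


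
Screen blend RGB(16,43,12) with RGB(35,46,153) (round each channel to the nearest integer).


Screen: C = 255 - (255-A)×(255-B)/255, rounded to nearest integer
R: 255 - (255-16)×(255-35)/255 = 255 - 52580/255 ≈ 255 - 206.196 = 48.804 → 49
G: 255 - (255-43)×(255-46)/255 = 255 - 44308/255 ≈ 255 - 173.757 = 81.243 → 81
B: 255 - (255-12)×(255-153)/255 = 255 - 24786/255 ≈ 255 - 97.200 = 157.800 → 158
= RGB(49, 81, 158)


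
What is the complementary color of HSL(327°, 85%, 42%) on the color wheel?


Complement = opposite side of color wheel = hue + 180°
H' = (327 + 180) mod 360 = 147°
S and L unchanged.
= HSL(147°, 85%, 42%)


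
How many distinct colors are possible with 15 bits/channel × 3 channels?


Total bits = 15 bits/channel × 3 channels = 45 bits
Distinct colors = 2^45
= 35,184,372,088,832 colors


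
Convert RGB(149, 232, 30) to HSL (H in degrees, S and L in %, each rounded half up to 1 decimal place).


Normalize: R'=149/255≈0.5843, G'=232/255≈0.9098, B'=30/255≈0.1176
Max=232/255, Min=30/255, Δ=Max-Min=202/255
L = (Max+Min)/2 = (232+30)/510 = 262/510 = 0.51372… → L = 51.4%
L > 0.5 → S = Δ/(2-Max-Min) = 202/(510-232-30) = 202/248 = 0.81451… → S = 81.5%
(the 1/255 factors cancel in S and H, so raw channel differences can be used)
Max is G' → H = 60 × ((B-R)/Δ + 2) = 60 × ((30-149)/202 + 2)
  -119/202 + 2 = -0.5891… + 2 = 1.4108…
  H = 60 × 1.4108… = 84.653…° → H = 84.7°
= HSL(84.7°, 81.5%, 51.4%)


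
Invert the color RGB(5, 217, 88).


Invert: (255-R, 255-G, 255-B)
R: 255-5 = 250
G: 255-217 = 38
B: 255-88 = 167
= RGB(250, 38, 167)


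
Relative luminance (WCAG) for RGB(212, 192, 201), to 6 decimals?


Linearize each channel (sRGB transfer function): c = v/255; c_lin = c/12.92 if c ≤ 0.04045, else ((c+0.055)/1.055)^2.4
  R: 212/255 ≈ 0.831373 > 0.04045 → ((0.831373+0.055)/1.055)^2.4 ≈ 0.658375
  G: 192/255 ≈ 0.752941 > 0.04045 → ((0.752941+0.055)/1.055)^2.4 ≈ 0.527115
  B: 201/255 ≈ 0.788235 > 0.04045 → ((0.788235+0.055)/1.055)^2.4 ≈ 0.584078
R_lin = 0.658375, G_lin = 0.527115, B_lin = 0.584078
L = 0.2126×R + 0.7152×G + 0.0722×B
L = 0.2126×0.658375 + 0.7152×0.527115 + 0.0722×0.584078
L ≈ 0.559134


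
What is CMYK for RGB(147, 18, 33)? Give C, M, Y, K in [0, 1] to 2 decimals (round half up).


R'=147/255≈0.5765, G'=18/255≈0.0706, B'=33/255≈0.1294
K = 1 - max(R',G',B') = 1 - 147/255 = 108/255 = 0.42352… → 0.42
(1-R'-K)/(1-K) simplifies to (max-R)/max with max = 147:
C = (147-147)/147 = 0/147 = 0 → 0.00
M = (147-18)/147 = 129/147 = 0.87755… → 0.88
Y = (147-33)/147 = 114/147 = 0.77551… → 0.78
= CMYK(0.00, 0.88, 0.78, 0.42)


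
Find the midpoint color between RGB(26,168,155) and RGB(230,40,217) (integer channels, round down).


Midpoint: each channel = ⌊(C₁+C₂)/2⌋
R: ⌊(26+230)/2⌋ = 128
G: ⌊(168+40)/2⌋ = 104
B: ⌊(155+217)/2⌋ = 186
= RGB(128, 104, 186)


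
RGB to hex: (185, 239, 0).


R = 185 → B9 (hex)
G = 239 → EF (hex)
B = 0 → 00 (hex)
Hex = #B9EF00


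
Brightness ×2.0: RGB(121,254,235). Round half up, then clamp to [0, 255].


Multiply each channel by 2.0, round half up, clamp to [0, 255]
R: 121×2.0 = 242
G: 254×2.0 = 508 → clamp → 255
B: 235×2.0 = 470 → clamp → 255
= RGB(242, 255, 255)


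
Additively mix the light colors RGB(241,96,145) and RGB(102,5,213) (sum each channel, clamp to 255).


Additive: each channel = min(255, C₁+C₂)
R: 241+102 = 343 → 255
G: 96+5 = 101 → 101
B: 145+213 = 358 → 255
= RGB(255, 101, 255)


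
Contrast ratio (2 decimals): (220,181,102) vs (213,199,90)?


Linearize each sRGB channel c=v/255: c/12.92 if c ≤ 0.04045 else ((c+0.055)/1.055)^2.4
L = 0.2126×R_lin + 0.7152×G_lin + 0.0722×B_lin
Color 1 (220,181,102):
  R=220: 220/255≈0.8627 > 0.04045 → ((0.8627+0.055)/1.055)^2.4 ≈ 0.71569
  G=181: 181/255≈0.7098 > 0.04045 → ((0.7098+0.055)/1.055)^2.4 ≈ 0.46208
  B=102: 102/255≈0.4000 > 0.04045 → ((0.4000+0.055)/1.055)^2.4 ≈ 0.13287
  L1 = 0.2126×0.71569 + 0.7152×0.46208 + 0.0722×0.13287 ≈ 0.49223
Color 2 (213,199,90):
  R=213: 213/255≈0.8353 > 0.04045 → ((0.8353+0.055)/1.055)^2.4 ≈ 0.66539
  G=199: 199/255≈0.7804 > 0.04045 → ((0.7804+0.055)/1.055)^2.4 ≈ 0.57112
  B=90: 90/255≈0.3529 > 0.04045 → ((0.3529+0.055)/1.055)^2.4 ≈ 0.10224
  L2 = 0.2126×0.66539 + 0.7152×0.57112 + 0.0722×0.10224 ≈ 0.55731
Lighter = 0.55731, Darker = 0.49223
Ratio = (L_lighter + 0.05) / (L_darker + 0.05)
Ratio = (0.55731 + 0.05) / (0.49223 + 0.05) = 0.60731 / 0.54223 ≈ 1.1200
Ratio ≈ 1.12:1


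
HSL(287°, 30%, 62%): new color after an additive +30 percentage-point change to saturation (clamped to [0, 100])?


Original S = 30%
Adjustment = +30 percentage points
New S = 30 + (30) = 60
Clamp to [0, 100] → 60
= HSL(287°, 60%, 62%)


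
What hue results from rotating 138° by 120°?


New hue = (H + rotation) mod 360
New hue = (138 + 120) mod 360
= 258 mod 360
= 258°


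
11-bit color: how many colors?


Colors = 2^bits = 2^11
= 2,048 colors


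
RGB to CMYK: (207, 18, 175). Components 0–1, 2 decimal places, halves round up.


R'=207/255≈0.8118, G'=18/255≈0.0706, B'=175/255≈0.6863
K = 1 - max(R',G',B') = 1 - 207/255 = 48/255 = 0.18823… → 0.19
(1-R'-K)/(1-K) simplifies to (max-R)/max with max = 207:
C = (207-207)/207 = 0/207 = 0 → 0.00
M = (207-18)/207 = 189/207 = 0.91304… → 0.91
Y = (207-175)/207 = 32/207 = 0.15458… → 0.15
= CMYK(0.00, 0.91, 0.15, 0.19)


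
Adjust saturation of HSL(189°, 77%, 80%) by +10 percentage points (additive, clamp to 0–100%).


Original S = 77%
Adjustment = +10 percentage points
New S = 77 + (10) = 87
Clamp to [0, 100] → 87
= HSL(189°, 87%, 80%)


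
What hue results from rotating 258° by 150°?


New hue = (H + rotation) mod 360
New hue = (258 + 150) mod 360
= 408 mod 360
= 48°


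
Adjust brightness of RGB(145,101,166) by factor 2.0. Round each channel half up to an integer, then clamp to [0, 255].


Multiply each channel by 2.0, round half up, clamp to [0, 255]
R: 145×2.0 = 290 → clamp → 255
G: 101×2.0 = 202
B: 166×2.0 = 332 → clamp → 255
= RGB(255, 202, 255)


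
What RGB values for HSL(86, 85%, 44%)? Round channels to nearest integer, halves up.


H=86°, S=0.85, L=0.44
C = (1-|2L-1|)×S = (1-|-0.12|)×0.85 = 0.748
H' = H/60 = 86/60 ≈ 1.4333; X = C×(1-|H' mod 2 - 1|) ≈ 0.4239
m = L - C/2 = 0.44 - 0.374 = 0.066
Sector ⌊H'⌋ = 1 → (R',G',B') = (≈0.4239, 0.748, 0.0)
RGB = ((R'+m)×255, (G'+m)×255, (B'+m)×255) = (124.916, 207.57, 16.83)
Round half up → RGB(125, 208, 17)


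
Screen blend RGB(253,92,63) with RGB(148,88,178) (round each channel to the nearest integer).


Screen: C = 255 - (255-A)×(255-B)/255, rounded to nearest integer
R: 255 - (255-253)×(255-148)/255 = 255 - 214/255 ≈ 255 - 0.839 = 254.161 → 254
G: 255 - (255-92)×(255-88)/255 = 255 - 27221/255 ≈ 255 - 106.749 = 148.251 → 148
B: 255 - (255-63)×(255-178)/255 = 255 - 14784/255 ≈ 255 - 57.976 = 197.024 → 197
= RGB(254, 148, 197)


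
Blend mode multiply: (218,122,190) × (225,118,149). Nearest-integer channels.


Multiply: C = A×B/255, rounded to nearest integer
R: 218×225/255 = 49050/255 ≈ 192.353 → 192
G: 122×118/255 = 14396/255 ≈ 56.455 → 56
B: 190×149/255 = 28310/255 ≈ 111.020 → 111
= RGB(192, 56, 111)


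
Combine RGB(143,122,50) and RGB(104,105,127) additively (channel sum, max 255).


Additive: each channel = min(255, C₁+C₂)
R: 143+104 = 247 → 247
G: 122+105 = 227 → 227
B: 50+127 = 177 → 177
= RGB(247, 227, 177)


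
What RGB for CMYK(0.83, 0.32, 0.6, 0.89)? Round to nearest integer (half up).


R = 255 × (1-C) × (1-K) = 255 × 0.17 × 0.11 = 4.7685 → 5
G = 255 × (1-M) × (1-K) = 255 × 0.68 × 0.11 = 19.074 → 19
B = 255 × (1-Y) × (1-K) = 255 × 0.40 × 0.11 = 11.22 → 11
= RGB(5, 19, 11)


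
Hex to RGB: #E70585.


E7 → 231 (R)
05 → 5 (G)
85 → 133 (B)
= RGB(231, 5, 133)


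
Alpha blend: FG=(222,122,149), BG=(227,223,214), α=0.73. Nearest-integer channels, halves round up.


C = α×F + (1-α)×B, with 1-α = 0.27
R: 0.73×222 + 0.27×227 = 162.06 + 61.29 = 223.35 → 223
G: 0.73×122 + 0.27×223 = 89.06 + 60.21 = 149.27 → 149
B: 0.73×149 + 0.27×214 = 108.77 + 57.78 = 166.55 → 167
= RGB(223, 149, 167)


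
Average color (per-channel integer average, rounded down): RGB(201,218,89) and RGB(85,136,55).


Midpoint: each channel = ⌊(C₁+C₂)/2⌋
R: ⌊(201+85)/2⌋ = 143
G: ⌊(218+136)/2⌋ = 177
B: ⌊(89+55)/2⌋ = 72
= RGB(143, 177, 72)


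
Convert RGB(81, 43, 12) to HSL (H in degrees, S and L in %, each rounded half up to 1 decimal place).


Normalize: R'=81/255≈0.3176, G'=43/255≈0.1686, B'=12/255≈0.0471
Max=81/255, Min=12/255, Δ=Max-Min=69/255
L = (Max+Min)/2 = (81+12)/510 = 93/510 = 0.18235… → L = 18.2%
L ≤ 0.5 → S = Δ/(Max+Min) = 69/(81+12) = 69/93 = 0.74193… → S = 74.2%
(the 1/255 factors cancel in S and H, so raw channel differences can be used)
Max is R' → H = 60 × (((G-B)/Δ) mod 6) = 60 × (((43-12)/69) mod 6)
  31/69 = 0.4492…
  H = 60 × 0.4492… = 26.956…° → H = 27.0°
= HSL(27.0°, 74.2%, 18.2%)


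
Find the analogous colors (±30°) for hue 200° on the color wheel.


Base hue: 200°
Left analog: (200 - 30) mod 360 = 170°
Right analog: (200 + 30) mod 360 = 230°
Analogous hues = 170° and 230°


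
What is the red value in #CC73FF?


Color: #CC73FF
R = CC = 204
G = 73 = 115
B = FF = 255
Red = 204


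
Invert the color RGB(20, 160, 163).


Invert: (255-R, 255-G, 255-B)
R: 255-20 = 235
G: 255-160 = 95
B: 255-163 = 92
= RGB(235, 95, 92)


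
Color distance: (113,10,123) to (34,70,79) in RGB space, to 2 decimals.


d = √[(R₁-R₂)² + (G₁-G₂)² + (B₁-B₂)²]
d = √[(113-34)² + (10-70)² + (123-79)²]
d = √[6241 + 3600 + 1936]
d = √11777
d ≈ 108.52


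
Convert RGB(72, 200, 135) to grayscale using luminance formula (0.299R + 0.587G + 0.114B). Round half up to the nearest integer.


Gray = 0.299×R + 0.587×G + 0.114×B
Gray = 0.299×72 + 0.587×200 + 0.114×135
Gray = 21.528 + 117.400 + 15.390
Gray = 154.318 → round half up → 154
Gray = 154


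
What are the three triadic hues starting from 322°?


Triadic: equally spaced at 120° intervals
H1 = 322°
H2 = (322 + 120) mod 360 = 82°
H3 = (322 + 240) mod 360 = 202°
Triadic = 322°, 82°, 202°


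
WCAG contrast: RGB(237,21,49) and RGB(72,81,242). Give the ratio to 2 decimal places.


Linearize each sRGB channel c=v/255: c/12.92 if c ≤ 0.04045 else ((c+0.055)/1.055)^2.4
L = 0.2126×R_lin + 0.7152×G_lin + 0.0722×B_lin
Color 1 (237,21,49):
  R=237: 237/255≈0.9294 > 0.04045 → ((0.9294+0.055)/1.055)^2.4 ≈ 0.84687
  G=21: 21/255≈0.0824 > 0.04045 → ((0.0824+0.055)/1.055)^2.4 ≈ 0.00750
  B=49: 49/255≈0.1922 > 0.04045 → ((0.1922+0.055)/1.055)^2.4 ≈ 0.03071
  L1 = 0.2126×0.84687 + 0.7152×0.00750 + 0.0722×0.03071 ≈ 0.18763
Color 2 (72,81,242):
  R=72: 72/255≈0.2824 > 0.04045 → ((0.2824+0.055)/1.055)^2.4 ≈ 0.06480
  G=81: 81/255≈0.3176 > 0.04045 → ((0.3176+0.055)/1.055)^2.4 ≈ 0.08228
  B=242: 242/255≈0.9490 > 0.04045 → ((0.9490+0.055)/1.055)^2.4 ≈ 0.88792
  L2 = 0.2126×0.06480 + 0.7152×0.08228 + 0.0722×0.88792 ≈ 0.13673
Lighter = 0.18763, Darker = 0.13673
Ratio = (L_lighter + 0.05) / (L_darker + 0.05)
Ratio = (0.18763 + 0.05) / (0.13673 + 0.05) = 0.23763 / 0.18673 ≈ 1.2725
Ratio ≈ 1.27:1


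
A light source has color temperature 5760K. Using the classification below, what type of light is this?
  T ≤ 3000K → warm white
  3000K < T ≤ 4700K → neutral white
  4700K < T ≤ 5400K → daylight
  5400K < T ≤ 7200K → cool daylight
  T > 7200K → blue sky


Temperature: 5760K
5400K < 5760K ≤ 7200K → cool daylight
Classification: cool daylight


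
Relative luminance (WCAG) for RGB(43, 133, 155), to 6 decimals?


Linearize each channel (sRGB transfer function): c = v/255; c_lin = c/12.92 if c ≤ 0.04045, else ((c+0.055)/1.055)^2.4
  R: 43/255 ≈ 0.168627 > 0.04045 → ((0.168627+0.055)/1.055)^2.4 ≈ 0.024158
  G: 133/255 ≈ 0.521569 > 0.04045 → ((0.521569+0.055)/1.055)^2.4 ≈ 0.234551
  B: 155/255 ≈ 0.607843 > 0.04045 → ((0.607843+0.055)/1.055)^2.4 ≈ 0.327778
R_lin = 0.024158, G_lin = 0.234551, B_lin = 0.327778
L = 0.2126×R + 0.7152×G + 0.0722×B
L = 0.2126×0.024158 + 0.7152×0.234551 + 0.0722×0.327778
L ≈ 0.196552


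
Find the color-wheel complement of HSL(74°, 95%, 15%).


Complement = opposite side of color wheel = hue + 180°
H' = (74 + 180) mod 360 = 254°
S and L unchanged.
= HSL(254°, 95%, 15%)


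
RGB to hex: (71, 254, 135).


R = 71 → 47 (hex)
G = 254 → FE (hex)
B = 135 → 87 (hex)
Hex = #47FE87


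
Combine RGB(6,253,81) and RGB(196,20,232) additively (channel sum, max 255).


Additive: each channel = min(255, C₁+C₂)
R: 6+196 = 202 → 202
G: 253+20 = 273 → 255
B: 81+232 = 313 → 255
= RGB(202, 255, 255)


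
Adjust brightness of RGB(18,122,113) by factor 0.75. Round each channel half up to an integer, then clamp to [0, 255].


Multiply each channel by 0.75, round half up, clamp to [0, 255]
R: 18×0.75 = 13.5 → round → 14
G: 122×0.75 = 91.5 → round → 92
B: 113×0.75 = 84.75 → round → 85
= RGB(14, 92, 85)


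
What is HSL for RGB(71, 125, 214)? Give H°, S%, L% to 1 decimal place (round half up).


Normalize: R'=71/255≈0.2784, G'=125/255≈0.4902, B'=214/255≈0.8392
Max=214/255, Min=71/255, Δ=Max-Min=143/255
L = (Max+Min)/2 = (214+71)/510 = 285/510 = 0.55882… → L = 55.9%
L > 0.5 → S = Δ/(2-Max-Min) = 143/(510-214-71) = 143/225 = 0.63555… → S = 63.6%
(the 1/255 factors cancel in S and H, so raw channel differences can be used)
Max is B' → H = 60 × ((R-G)/Δ + 4) = 60 × ((71-125)/143 + 4)
  -54/143 + 4 = -0.3776… + 4 = 3.6223…
  H = 60 × 3.6223… = 217.342…° → H = 217.3°
= HSL(217.3°, 63.6%, 55.9%)


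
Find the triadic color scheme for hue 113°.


Triadic: equally spaced at 120° intervals
H1 = 113°
H2 = (113 + 120) mod 360 = 233°
H3 = (113 + 240) mod 360 = 353°
Triadic = 113°, 233°, 353°


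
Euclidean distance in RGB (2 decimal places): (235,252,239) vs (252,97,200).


d = √[(R₁-R₂)² + (G₁-G₂)² + (B₁-B₂)²]
d = √[(235-252)² + (252-97)² + (239-200)²]
d = √[289 + 24025 + 1521]
d = √25835
d ≈ 160.73


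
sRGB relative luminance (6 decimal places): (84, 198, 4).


Linearize each channel (sRGB transfer function): c = v/255; c_lin = c/12.92 if c ≤ 0.04045, else ((c+0.055)/1.055)^2.4
  R: 84/255 ≈ 0.329412 > 0.04045 → ((0.329412+0.055)/1.055)^2.4 ≈ 0.088656
  G: 198/255 ≈ 0.776471 > 0.04045 → ((0.776471+0.055)/1.055)^2.4 ≈ 0.564712
  B: 4/255 ≈ 0.015686 ≤ 0.04045 → 0.015686/12.92 ≈ 0.001214
R_lin = 0.088656, G_lin = 0.564712, B_lin = 0.001214
L = 0.2126×R + 0.7152×G + 0.0722×B
L = 0.2126×0.088656 + 0.7152×0.564712 + 0.0722×0.001214
L ≈ 0.422818


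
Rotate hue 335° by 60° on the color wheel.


New hue = (H + rotation) mod 360
New hue = (335 + 60) mod 360
= 395 mod 360
= 35°


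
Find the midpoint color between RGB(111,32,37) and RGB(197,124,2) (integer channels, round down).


Midpoint: each channel = ⌊(C₁+C₂)/2⌋
R: ⌊(111+197)/2⌋ = 154
G: ⌊(32+124)/2⌋ = 78
B: ⌊(37+2)/2⌋ = 19
= RGB(154, 78, 19)


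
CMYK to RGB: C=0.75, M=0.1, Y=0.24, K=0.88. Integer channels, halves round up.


R = 255 × (1-C) × (1-K) = 255 × 0.25 × 0.12 = 7.65 → 8
G = 255 × (1-M) × (1-K) = 255 × 0.90 × 0.12 = 27.54 → 28
B = 255 × (1-Y) × (1-K) = 255 × 0.76 × 0.12 = 23.256 → 23
= RGB(8, 28, 23)


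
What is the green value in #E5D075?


Color: #E5D075
R = E5 = 229
G = D0 = 208
B = 75 = 117
Green = 208


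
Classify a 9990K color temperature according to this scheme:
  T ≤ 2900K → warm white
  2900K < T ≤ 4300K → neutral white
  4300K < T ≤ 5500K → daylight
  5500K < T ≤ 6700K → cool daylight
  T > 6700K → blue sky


Temperature: 9990K
9990K > 6700K → blue sky
Classification: blue sky


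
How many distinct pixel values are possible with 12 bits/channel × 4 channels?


Total bits = 12 bits/channel × 4 channels = 48 bits
Distinct pixel values = 2^48
= 281,474,976,710,656 pixel values


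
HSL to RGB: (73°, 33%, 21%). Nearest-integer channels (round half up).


H=73°, S=0.33, L=0.21
C = (1-|2L-1|)×S = (1-|-0.58|)×0.33 = 0.1386
H' = H/60 = 73/60 ≈ 1.2167; X = C×(1-|H' mod 2 - 1|) = 0.10857
m = L - C/2 = 0.21 - 0.0693 = 0.1407
Sector ⌊H'⌋ = 1 → (R',G',B') = (0.10857, 0.1386, 0.0)
RGB = ((R'+m)×255, (G'+m)×255, (B'+m)×255) = (63.56385, 71.2215, 35.8785)
Round half up → RGB(64, 71, 36)


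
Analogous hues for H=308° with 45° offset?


Base hue: 308°
Left analog: (308 - 45) mod 360 = 263°
Right analog: (308 + 45) mod 360 = 353°
Analogous hues = 263° and 353°


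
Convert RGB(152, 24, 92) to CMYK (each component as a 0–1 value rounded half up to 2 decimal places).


R'=152/255≈0.5961, G'=24/255≈0.0941, B'=92/255≈0.3608
K = 1 - max(R',G',B') = 1 - 152/255 = 103/255 = 0.40392… → 0.40
(1-R'-K)/(1-K) simplifies to (max-R)/max with max = 152:
C = (152-152)/152 = 0/152 = 0 → 0.00
M = (152-24)/152 = 128/152 = 0.84210… → 0.84
Y = (152-92)/152 = 60/152 = 0.39473… → 0.39
= CMYK(0.00, 0.84, 0.39, 0.40)


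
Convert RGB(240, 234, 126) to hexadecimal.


R = 240 → F0 (hex)
G = 234 → EA (hex)
B = 126 → 7E (hex)
Hex = #F0EA7E


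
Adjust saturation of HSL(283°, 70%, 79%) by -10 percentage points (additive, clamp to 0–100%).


Original S = 70%
Adjustment = -10 percentage points
New S = 70 + (-10) = 60
Clamp to [0, 100] → 60
= HSL(283°, 60%, 79%)


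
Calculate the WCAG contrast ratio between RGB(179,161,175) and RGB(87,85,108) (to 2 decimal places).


Linearize each sRGB channel c=v/255: c/12.92 if c ≤ 0.04045 else ((c+0.055)/1.055)^2.4
L = 0.2126×R_lin + 0.7152×G_lin + 0.0722×B_lin
Color 1 (179,161,175):
  R=179: 179/255≈0.7020 > 0.04045 → ((0.7020+0.055)/1.055)^2.4 ≈ 0.45079
  G=161: 161/255≈0.6314 > 0.04045 → ((0.6314+0.055)/1.055)^2.4 ≈ 0.35640
  B=175: 175/255≈0.6863 > 0.04045 → ((0.6863+0.055)/1.055)^2.4 ≈ 0.42869
  L1 = 0.2126×0.45079 + 0.7152×0.35640 + 0.0722×0.42869 ≈ 0.38169
Color 2 (87,85,108):
  R=87: 87/255≈0.3412 > 0.04045 → ((0.3412+0.055)/1.055)^2.4 ≈ 0.09531
  G=85: 85/255≈0.3333 > 0.04045 → ((0.3333+0.055)/1.055)^2.4 ≈ 0.09084
  B=108: 108/255≈0.4235 > 0.04045 → ((0.4235+0.055)/1.055)^2.4 ≈ 0.14996
  L2 = 0.2126×0.09531 + 0.7152×0.09084 + 0.0722×0.14996 ≈ 0.09606
Lighter = 0.38169, Darker = 0.09606
Ratio = (L_lighter + 0.05) / (L_darker + 0.05)
Ratio = (0.38169 + 0.05) / (0.09606 + 0.05) = 0.43169 / 0.14606 ≈ 2.9555
Ratio ≈ 2.96:1


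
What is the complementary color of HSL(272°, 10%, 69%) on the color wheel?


Complement = opposite side of color wheel = hue + 180°
H' = (272 + 180) mod 360 = 92°
S and L unchanged.
= HSL(92°, 10%, 69%)


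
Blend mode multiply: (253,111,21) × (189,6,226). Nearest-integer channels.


Multiply: C = A×B/255, rounded to nearest integer
R: 253×189/255 = 47817/255 ≈ 187.518 → 188
G: 111×6/255 = 666/255 ≈ 2.612 → 3
B: 21×226/255 = 4746/255 ≈ 18.612 → 19
= RGB(188, 3, 19)


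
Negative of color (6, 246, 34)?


Invert: (255-R, 255-G, 255-B)
R: 255-6 = 249
G: 255-246 = 9
B: 255-34 = 221
= RGB(249, 9, 221)


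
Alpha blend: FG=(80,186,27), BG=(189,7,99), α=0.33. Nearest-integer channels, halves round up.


C = α×F + (1-α)×B, with 1-α = 0.67
R: 0.33×80 + 0.67×189 = 26.40 + 126.63 = 153.03 → 153
G: 0.33×186 + 0.67×7 = 61.38 + 4.69 = 66.07 → 66
B: 0.33×27 + 0.67×99 = 8.91 + 66.33 = 75.24 → 75
= RGB(153, 66, 75)


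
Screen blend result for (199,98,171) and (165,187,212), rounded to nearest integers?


Screen: C = 255 - (255-A)×(255-B)/255, rounded to nearest integer
R: 255 - (255-199)×(255-165)/255 = 255 - 5040/255 ≈ 255 - 19.765 = 235.235 → 235
G: 255 - (255-98)×(255-187)/255 = 255 - 10676/255 ≈ 255 - 41.867 = 213.133 → 213
B: 255 - (255-171)×(255-212)/255 = 255 - 3612/255 ≈ 255 - 14.165 = 240.835 → 241
= RGB(235, 213, 241)


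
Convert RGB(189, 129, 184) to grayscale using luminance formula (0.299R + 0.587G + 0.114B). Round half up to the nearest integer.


Gray = 0.299×R + 0.587×G + 0.114×B
Gray = 0.299×189 + 0.587×129 + 0.114×184
Gray = 56.511 + 75.723 + 20.976
Gray = 153.210 → round half up → 153
Gray = 153


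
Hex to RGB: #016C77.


01 → 1 (R)
6C → 108 (G)
77 → 119 (B)
= RGB(1, 108, 119)


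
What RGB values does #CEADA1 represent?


CE → 206 (R)
AD → 173 (G)
A1 → 161 (B)
= RGB(206, 173, 161)


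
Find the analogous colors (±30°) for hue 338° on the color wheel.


Base hue: 338°
Left analog: (338 - 30) mod 360 = 308°
Right analog: (338 + 30) mod 360 = 8°
Analogous hues = 308° and 8°


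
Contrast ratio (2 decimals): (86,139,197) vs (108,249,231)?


Linearize each sRGB channel c=v/255: c/12.92 if c ≤ 0.04045 else ((c+0.055)/1.055)^2.4
L = 0.2126×R_lin + 0.7152×G_lin + 0.0722×B_lin
Color 1 (86,139,197):
  R=86: 86/255≈0.3373 > 0.04045 → ((0.3373+0.055)/1.055)^2.4 ≈ 0.09306
  G=139: 139/255≈0.5451 > 0.04045 → ((0.5451+0.055)/1.055)^2.4 ≈ 0.25818
  B=197: 197/255≈0.7725 > 0.04045 → ((0.7725+0.055)/1.055)^2.4 ≈ 0.55834
  L1 = 0.2126×0.09306 + 0.7152×0.25818 + 0.0722×0.55834 ≈ 0.24475
Color 2 (108,249,231):
  R=108: 108/255≈0.4235 > 0.04045 → ((0.4235+0.055)/1.055)^2.4 ≈ 0.14996
  G=249: 249/255≈0.9765 > 0.04045 → ((0.9765+0.055)/1.055)^2.4 ≈ 0.94731
  B=231: 231/255≈0.9059 > 0.04045 → ((0.9059+0.055)/1.055)^2.4 ≈ 0.79910
  L2 = 0.2126×0.14996 + 0.7152×0.94731 + 0.0722×0.79910 ≈ 0.76709
Lighter = 0.76709, Darker = 0.24475
Ratio = (L_lighter + 0.05) / (L_darker + 0.05)
Ratio = (0.76709 + 0.05) / (0.24475 + 0.05) = 0.81709 / 0.29475 ≈ 2.7722
Ratio ≈ 2.77:1
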